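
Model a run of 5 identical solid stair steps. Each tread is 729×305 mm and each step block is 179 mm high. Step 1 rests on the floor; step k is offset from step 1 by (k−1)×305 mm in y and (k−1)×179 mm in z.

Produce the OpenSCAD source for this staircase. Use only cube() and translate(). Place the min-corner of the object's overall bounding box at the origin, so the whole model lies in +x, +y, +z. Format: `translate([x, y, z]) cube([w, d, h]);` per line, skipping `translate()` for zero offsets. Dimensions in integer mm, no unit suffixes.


cube([729, 305, 179]);
translate([0, 305, 179]) cube([729, 305, 179]);
translate([0, 610, 358]) cube([729, 305, 179]);
translate([0, 915, 537]) cube([729, 305, 179]);
translate([0, 1220, 716]) cube([729, 305, 179]);


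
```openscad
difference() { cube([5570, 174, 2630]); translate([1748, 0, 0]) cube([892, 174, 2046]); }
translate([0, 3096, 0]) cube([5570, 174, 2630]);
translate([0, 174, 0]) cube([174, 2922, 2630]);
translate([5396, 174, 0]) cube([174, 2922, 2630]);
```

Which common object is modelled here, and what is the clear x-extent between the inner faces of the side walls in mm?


A single room. The interior width is 5222 mm.

Four walls enclosing a rectangle with a door in the front wall — a room. Outside width 5570 minus two 174 mm walls gives 5222 mm.


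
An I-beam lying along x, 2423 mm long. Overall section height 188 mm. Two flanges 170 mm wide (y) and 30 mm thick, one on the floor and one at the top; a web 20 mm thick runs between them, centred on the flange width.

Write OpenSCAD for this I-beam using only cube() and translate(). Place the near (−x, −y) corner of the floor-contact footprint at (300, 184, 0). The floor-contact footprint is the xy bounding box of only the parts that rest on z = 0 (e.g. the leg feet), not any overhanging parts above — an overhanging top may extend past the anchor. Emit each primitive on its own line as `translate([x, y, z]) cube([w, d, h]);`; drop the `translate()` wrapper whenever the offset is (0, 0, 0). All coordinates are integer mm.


translate([300, 184, 0]) cube([2423, 170, 30]);
translate([300, 259, 30]) cube([2423, 20, 128]);
translate([300, 184, 158]) cube([2423, 170, 30]);


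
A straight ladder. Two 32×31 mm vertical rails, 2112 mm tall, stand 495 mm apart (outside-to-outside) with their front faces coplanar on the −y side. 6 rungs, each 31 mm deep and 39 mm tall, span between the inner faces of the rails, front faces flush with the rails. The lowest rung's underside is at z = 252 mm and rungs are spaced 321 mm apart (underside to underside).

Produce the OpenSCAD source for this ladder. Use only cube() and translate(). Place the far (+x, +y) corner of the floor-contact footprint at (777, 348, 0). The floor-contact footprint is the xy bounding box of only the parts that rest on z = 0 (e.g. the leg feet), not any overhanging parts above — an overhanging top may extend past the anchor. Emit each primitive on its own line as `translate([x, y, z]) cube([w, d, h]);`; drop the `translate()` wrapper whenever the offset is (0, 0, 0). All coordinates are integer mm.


translate([282, 317, 0]) cube([32, 31, 2112]);
translate([745, 317, 0]) cube([32, 31, 2112]);
translate([314, 317, 252]) cube([431, 31, 39]);
translate([314, 317, 573]) cube([431, 31, 39]);
translate([314, 317, 894]) cube([431, 31, 39]);
translate([314, 317, 1215]) cube([431, 31, 39]);
translate([314, 317, 1536]) cube([431, 31, 39]);
translate([314, 317, 1857]) cube([431, 31, 39]);


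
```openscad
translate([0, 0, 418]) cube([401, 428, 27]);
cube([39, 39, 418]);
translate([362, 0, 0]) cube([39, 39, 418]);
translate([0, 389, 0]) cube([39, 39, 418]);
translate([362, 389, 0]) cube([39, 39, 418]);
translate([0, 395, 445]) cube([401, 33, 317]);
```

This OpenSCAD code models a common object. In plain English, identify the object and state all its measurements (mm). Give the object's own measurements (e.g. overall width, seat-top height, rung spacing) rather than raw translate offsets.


A chair. The seat is a 401×428×27 mm slab with its top at z = 445 mm, on four 39×39 mm corner legs (flush with the seat edges, standing on z = 0). A flat backrest 33 mm thick, 317 mm tall, spans the full seat width and rises from the seat top along its +y edge, rear face flush with the rear of the seat.


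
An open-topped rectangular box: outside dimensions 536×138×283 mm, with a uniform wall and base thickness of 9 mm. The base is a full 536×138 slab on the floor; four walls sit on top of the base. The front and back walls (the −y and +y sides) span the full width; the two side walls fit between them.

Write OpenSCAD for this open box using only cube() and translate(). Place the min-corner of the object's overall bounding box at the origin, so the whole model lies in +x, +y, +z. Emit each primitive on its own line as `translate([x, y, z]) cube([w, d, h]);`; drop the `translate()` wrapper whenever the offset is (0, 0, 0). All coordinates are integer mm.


cube([536, 138, 9]);
translate([0, 0, 9]) cube([536, 9, 274]);
translate([0, 129, 9]) cube([536, 9, 274]);
translate([0, 9, 9]) cube([9, 120, 274]);
translate([527, 9, 9]) cube([9, 120, 274]);


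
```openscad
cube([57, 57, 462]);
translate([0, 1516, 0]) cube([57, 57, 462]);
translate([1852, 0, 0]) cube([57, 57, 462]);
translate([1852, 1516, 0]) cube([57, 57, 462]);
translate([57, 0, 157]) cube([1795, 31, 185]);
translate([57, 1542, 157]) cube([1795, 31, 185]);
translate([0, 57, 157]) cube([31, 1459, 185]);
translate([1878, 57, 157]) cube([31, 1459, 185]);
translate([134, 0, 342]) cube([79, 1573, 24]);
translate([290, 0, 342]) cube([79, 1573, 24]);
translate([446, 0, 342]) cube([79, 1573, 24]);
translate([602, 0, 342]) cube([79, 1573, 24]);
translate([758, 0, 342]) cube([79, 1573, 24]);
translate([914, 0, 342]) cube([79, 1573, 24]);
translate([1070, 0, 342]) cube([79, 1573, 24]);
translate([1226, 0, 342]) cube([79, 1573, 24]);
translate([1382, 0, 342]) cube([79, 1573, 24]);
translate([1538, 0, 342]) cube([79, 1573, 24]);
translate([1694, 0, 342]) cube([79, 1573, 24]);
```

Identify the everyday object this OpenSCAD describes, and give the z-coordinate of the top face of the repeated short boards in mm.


A bed frame. The slat-top height is 366 mm.

Four posts, four rails, and a row of slats — a bed frame. Slats sit on the rails at z = 157 + 185 = 342; with slat thickness 24, the top is 366 mm.


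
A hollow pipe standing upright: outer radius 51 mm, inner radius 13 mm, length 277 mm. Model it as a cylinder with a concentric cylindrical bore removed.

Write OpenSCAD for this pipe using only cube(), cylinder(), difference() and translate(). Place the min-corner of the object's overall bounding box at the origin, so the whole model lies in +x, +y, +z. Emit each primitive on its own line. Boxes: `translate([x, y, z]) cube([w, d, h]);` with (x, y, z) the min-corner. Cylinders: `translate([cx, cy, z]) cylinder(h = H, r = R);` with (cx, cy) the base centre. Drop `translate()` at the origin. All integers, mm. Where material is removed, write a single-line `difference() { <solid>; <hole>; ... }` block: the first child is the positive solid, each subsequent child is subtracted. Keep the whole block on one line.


difference() { translate([51, 51, 0]) cylinder(h = 277, r = 51); translate([51, 51, 0]) cylinder(h = 277, r = 13); }


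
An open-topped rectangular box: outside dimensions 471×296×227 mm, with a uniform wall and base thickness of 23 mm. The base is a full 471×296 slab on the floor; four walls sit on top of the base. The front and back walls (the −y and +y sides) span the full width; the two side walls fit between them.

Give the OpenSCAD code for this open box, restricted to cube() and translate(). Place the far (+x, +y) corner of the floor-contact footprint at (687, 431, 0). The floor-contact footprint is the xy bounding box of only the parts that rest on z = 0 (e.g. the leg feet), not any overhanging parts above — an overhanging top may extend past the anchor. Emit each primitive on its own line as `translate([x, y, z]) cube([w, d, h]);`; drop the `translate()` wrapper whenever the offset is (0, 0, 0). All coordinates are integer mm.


translate([216, 135, 0]) cube([471, 296, 23]);
translate([216, 135, 23]) cube([471, 23, 204]);
translate([216, 408, 23]) cube([471, 23, 204]);
translate([216, 158, 23]) cube([23, 250, 204]);
translate([664, 158, 23]) cube([23, 250, 204]);


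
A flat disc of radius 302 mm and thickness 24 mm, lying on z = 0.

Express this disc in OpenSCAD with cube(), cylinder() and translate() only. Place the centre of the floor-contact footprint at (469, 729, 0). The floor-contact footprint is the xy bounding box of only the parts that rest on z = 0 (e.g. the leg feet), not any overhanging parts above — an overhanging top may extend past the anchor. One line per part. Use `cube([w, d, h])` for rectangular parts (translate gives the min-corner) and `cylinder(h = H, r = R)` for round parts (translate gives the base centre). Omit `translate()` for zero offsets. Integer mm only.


translate([469, 729, 0]) cylinder(h = 24, r = 302);


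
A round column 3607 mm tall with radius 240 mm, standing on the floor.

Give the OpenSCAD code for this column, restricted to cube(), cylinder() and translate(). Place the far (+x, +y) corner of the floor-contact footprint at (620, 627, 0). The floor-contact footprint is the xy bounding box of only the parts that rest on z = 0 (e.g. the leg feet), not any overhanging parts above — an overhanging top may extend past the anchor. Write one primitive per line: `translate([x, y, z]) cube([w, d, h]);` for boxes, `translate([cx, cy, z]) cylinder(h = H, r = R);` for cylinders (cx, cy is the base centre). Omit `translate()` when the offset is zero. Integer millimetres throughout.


translate([380, 387, 0]) cylinder(h = 3607, r = 240);


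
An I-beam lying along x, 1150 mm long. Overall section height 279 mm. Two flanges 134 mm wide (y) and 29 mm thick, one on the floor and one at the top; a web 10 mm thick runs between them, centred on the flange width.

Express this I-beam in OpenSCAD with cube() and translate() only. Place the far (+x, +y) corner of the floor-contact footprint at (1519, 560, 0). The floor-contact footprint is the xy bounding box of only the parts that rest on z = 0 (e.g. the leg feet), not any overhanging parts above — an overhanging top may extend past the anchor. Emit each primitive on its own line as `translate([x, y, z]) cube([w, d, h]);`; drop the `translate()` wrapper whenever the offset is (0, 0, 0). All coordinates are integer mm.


translate([369, 426, 0]) cube([1150, 134, 29]);
translate([369, 488, 29]) cube([1150, 10, 221]);
translate([369, 426, 250]) cube([1150, 134, 29]);


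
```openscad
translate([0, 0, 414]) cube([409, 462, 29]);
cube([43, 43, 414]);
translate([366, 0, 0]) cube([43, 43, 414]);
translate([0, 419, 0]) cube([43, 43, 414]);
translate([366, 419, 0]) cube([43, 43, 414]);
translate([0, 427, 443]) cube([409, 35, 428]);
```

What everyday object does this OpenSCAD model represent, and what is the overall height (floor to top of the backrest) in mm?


A chair. The overall height is 871 mm.

A slab on four corner posts with a tall panel at the back — a chair. The seat slab sits at z = 414 with thickness 29, and the 428 mm backrest starts at the seat top, so the overall height is 414 + 29 + 428 = 871 mm.


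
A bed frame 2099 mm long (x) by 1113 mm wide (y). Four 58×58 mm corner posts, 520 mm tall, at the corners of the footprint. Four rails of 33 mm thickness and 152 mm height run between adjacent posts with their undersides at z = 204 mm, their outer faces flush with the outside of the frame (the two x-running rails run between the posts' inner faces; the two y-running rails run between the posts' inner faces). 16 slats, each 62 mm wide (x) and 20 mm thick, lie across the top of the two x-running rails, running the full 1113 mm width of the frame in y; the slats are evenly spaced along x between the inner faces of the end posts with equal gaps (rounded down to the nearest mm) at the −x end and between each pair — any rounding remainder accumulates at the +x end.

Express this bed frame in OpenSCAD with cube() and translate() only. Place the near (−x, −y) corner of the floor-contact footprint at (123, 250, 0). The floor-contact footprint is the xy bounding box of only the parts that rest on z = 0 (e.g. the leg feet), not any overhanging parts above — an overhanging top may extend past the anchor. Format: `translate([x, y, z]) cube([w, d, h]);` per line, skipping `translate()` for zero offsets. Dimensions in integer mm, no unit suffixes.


translate([123, 250, 0]) cube([58, 58, 520]);
translate([123, 1305, 0]) cube([58, 58, 520]);
translate([2164, 250, 0]) cube([58, 58, 520]);
translate([2164, 1305, 0]) cube([58, 58, 520]);
translate([181, 250, 204]) cube([1983, 33, 152]);
translate([181, 1330, 204]) cube([1983, 33, 152]);
translate([123, 308, 204]) cube([33, 997, 152]);
translate([2189, 308, 204]) cube([33, 997, 152]);
translate([239, 250, 356]) cube([62, 1113, 20]);
translate([359, 250, 356]) cube([62, 1113, 20]);
translate([479, 250, 356]) cube([62, 1113, 20]);
translate([599, 250, 356]) cube([62, 1113, 20]);
translate([719, 250, 356]) cube([62, 1113, 20]);
translate([839, 250, 356]) cube([62, 1113, 20]);
translate([959, 250, 356]) cube([62, 1113, 20]);
translate([1079, 250, 356]) cube([62, 1113, 20]);
translate([1199, 250, 356]) cube([62, 1113, 20]);
translate([1319, 250, 356]) cube([62, 1113, 20]);
translate([1439, 250, 356]) cube([62, 1113, 20]);
translate([1559, 250, 356]) cube([62, 1113, 20]);
translate([1679, 250, 356]) cube([62, 1113, 20]);
translate([1799, 250, 356]) cube([62, 1113, 20]);
translate([1919, 250, 356]) cube([62, 1113, 20]);
translate([2039, 250, 356]) cube([62, 1113, 20]);


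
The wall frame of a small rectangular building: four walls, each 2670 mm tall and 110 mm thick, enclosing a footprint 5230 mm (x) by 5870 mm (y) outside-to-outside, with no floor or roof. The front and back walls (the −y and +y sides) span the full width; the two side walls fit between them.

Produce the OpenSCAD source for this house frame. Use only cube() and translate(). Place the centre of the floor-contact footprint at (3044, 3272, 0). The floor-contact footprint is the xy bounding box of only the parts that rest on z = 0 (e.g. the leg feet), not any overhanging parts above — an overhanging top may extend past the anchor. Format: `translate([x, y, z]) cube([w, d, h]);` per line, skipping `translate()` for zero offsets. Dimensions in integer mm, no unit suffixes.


translate([429, 337, 0]) cube([5230, 110, 2670]);
translate([429, 6097, 0]) cube([5230, 110, 2670]);
translate([429, 447, 0]) cube([110, 5650, 2670]);
translate([5549, 447, 0]) cube([110, 5650, 2670]);


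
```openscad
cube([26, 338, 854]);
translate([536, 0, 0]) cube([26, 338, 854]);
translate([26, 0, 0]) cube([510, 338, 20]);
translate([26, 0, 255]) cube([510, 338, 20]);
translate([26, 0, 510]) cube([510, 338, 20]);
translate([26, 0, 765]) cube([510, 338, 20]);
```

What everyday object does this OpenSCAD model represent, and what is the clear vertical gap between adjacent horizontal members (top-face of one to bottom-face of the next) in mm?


A bookshelf. The clear shelf gap is 235 mm.

Two tall side panels with 4 horizontal boards between them — a bookshelf. The first two shelf undersides are at z = 0 and z = 255; with shelf thickness 20, the clear gap is 255 − 0 − 20 = 235 mm.


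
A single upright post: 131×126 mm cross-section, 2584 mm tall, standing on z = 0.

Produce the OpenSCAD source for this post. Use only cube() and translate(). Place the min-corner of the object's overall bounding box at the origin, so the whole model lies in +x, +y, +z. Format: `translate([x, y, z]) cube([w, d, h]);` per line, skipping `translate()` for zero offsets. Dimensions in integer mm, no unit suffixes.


cube([131, 126, 2584]);


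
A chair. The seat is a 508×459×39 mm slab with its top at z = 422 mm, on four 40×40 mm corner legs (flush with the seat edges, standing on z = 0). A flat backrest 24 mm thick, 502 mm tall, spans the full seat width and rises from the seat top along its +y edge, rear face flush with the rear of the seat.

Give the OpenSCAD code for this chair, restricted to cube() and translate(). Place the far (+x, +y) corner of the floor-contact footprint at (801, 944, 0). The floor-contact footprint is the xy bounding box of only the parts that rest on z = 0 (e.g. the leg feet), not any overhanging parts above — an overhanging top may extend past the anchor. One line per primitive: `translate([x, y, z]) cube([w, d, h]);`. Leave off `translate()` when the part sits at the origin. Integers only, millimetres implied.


translate([293, 485, 383]) cube([508, 459, 39]);
translate([293, 485, 0]) cube([40, 40, 383]);
translate([761, 485, 0]) cube([40, 40, 383]);
translate([293, 904, 0]) cube([40, 40, 383]);
translate([761, 904, 0]) cube([40, 40, 383]);
translate([293, 920, 422]) cube([508, 24, 502]);


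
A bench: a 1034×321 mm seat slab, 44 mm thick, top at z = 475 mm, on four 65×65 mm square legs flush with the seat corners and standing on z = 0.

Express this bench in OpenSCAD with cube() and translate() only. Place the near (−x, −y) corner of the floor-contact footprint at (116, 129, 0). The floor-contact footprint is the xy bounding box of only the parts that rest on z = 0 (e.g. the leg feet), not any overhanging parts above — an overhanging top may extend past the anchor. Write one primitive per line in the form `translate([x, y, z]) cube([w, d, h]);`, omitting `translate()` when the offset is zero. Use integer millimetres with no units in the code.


// leg_h = 475 − 44 = 431
translate([116, 129, 431]) cube([1034, 321, 44]);
translate([116, 129, 0]) cube([65, 65, 431]);
translate([116, 385, 0]) cube([65, 65, 431]);
translate([1085, 129, 0]) cube([65, 65, 431]);
translate([1085, 385, 0]) cube([65, 65, 431]);


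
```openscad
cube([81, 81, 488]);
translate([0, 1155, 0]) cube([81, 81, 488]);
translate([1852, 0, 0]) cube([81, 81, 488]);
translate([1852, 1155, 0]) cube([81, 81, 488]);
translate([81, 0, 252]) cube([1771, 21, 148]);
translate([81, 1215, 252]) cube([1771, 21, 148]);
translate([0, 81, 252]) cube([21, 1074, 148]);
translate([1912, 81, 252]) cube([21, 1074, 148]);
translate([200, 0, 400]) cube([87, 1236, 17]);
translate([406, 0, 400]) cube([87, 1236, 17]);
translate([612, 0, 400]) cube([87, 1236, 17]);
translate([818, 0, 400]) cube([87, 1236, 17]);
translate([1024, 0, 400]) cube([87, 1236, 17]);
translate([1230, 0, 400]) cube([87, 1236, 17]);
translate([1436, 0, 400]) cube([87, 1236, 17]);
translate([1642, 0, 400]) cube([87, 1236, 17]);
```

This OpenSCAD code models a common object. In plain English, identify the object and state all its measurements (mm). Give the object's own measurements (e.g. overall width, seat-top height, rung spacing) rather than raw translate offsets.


A bed frame 1933 mm long (x) by 1236 mm wide (y). Four 81×81 mm corner posts, 488 mm tall, at the corners of the footprint. Four rails of 21 mm thickness and 148 mm height run between adjacent posts with their undersides at z = 252 mm, their outer faces flush with the outside of the frame (the two x-running rails run between the posts' inner faces; the two y-running rails run between the posts' inner faces). 8 slats, each 87 mm wide (x) and 17 mm thick, lie across the top of the two x-running rails, running the full 1236 mm width of the frame in y; along x they sit between the end posts with a 119 mm gap after the −x posts and between neighbouring slats, leaving 123 mm before the +x posts.


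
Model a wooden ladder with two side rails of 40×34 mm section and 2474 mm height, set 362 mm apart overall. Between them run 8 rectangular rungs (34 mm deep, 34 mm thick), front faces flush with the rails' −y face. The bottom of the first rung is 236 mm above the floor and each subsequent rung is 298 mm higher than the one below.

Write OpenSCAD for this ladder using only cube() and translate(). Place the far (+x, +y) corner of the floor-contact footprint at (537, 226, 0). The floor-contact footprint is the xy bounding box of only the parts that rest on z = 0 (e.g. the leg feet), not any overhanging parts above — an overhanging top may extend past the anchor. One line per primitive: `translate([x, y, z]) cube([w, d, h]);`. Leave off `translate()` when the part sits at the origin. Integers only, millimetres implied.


// rung span = 362 - 2*40 = 282
// rung[k] z = 236 + k*298
translate([175, 192, 0]) cube([40, 34, 2474]);
translate([497, 192, 0]) cube([40, 34, 2474]);
translate([215, 192, 236]) cube([282, 34, 34]);
translate([215, 192, 534]) cube([282, 34, 34]);
translate([215, 192, 832]) cube([282, 34, 34]);
translate([215, 192, 1130]) cube([282, 34, 34]);
translate([215, 192, 1428]) cube([282, 34, 34]);
translate([215, 192, 1726]) cube([282, 34, 34]);
translate([215, 192, 2024]) cube([282, 34, 34]);
translate([215, 192, 2322]) cube([282, 34, 34]);


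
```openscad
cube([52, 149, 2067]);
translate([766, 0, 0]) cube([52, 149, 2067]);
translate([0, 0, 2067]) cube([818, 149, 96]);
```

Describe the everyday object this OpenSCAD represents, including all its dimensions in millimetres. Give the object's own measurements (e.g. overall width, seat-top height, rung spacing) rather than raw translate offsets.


A door frame. The clear opening is 714 mm wide and 2067 mm high. Two 52 mm wide jambs, 149 mm deep, stand either side of the opening from the floor to the top of the opening. A 96 mm thick head sits across the top of both jambs, spanning the full outside width of the frame.


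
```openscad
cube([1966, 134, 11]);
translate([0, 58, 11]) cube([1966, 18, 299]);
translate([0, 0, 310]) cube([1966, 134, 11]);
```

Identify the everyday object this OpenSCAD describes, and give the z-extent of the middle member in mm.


An I-beam. The web height is 299 mm.

Two wide flanges with a thin centred web — an I-beam. Overall 321 mm minus two 11 mm flanges gives a web of 321 − 2·11 = 299 mm.


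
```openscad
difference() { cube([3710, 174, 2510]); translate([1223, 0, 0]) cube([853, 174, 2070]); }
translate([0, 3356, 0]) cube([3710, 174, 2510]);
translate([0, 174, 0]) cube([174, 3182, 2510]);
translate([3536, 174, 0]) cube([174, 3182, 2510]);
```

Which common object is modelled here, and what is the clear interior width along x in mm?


A single room. The interior width is 3362 mm.

Four walls enclosing a rectangle with a door in the front wall — a room. Outside width 3710 minus two 174 mm walls gives 3362 mm.


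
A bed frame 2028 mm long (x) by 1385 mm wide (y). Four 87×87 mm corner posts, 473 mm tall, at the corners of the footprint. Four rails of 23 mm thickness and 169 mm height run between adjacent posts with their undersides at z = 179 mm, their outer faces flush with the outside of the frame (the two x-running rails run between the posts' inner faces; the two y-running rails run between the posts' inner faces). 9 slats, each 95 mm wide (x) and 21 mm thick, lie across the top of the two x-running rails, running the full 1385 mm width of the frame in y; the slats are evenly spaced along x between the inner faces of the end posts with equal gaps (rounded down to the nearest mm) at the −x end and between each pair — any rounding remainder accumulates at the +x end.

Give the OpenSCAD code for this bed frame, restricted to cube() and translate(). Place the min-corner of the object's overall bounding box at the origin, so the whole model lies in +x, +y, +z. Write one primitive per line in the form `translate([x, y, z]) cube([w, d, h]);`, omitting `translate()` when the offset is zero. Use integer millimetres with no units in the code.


cube([87, 87, 473]);
translate([0, 1298, 0]) cube([87, 87, 473]);
translate([1941, 0, 0]) cube([87, 87, 473]);
translate([1941, 1298, 0]) cube([87, 87, 473]);
translate([87, 0, 179]) cube([1854, 23, 169]);
translate([87, 1362, 179]) cube([1854, 23, 169]);
translate([0, 87, 179]) cube([23, 1211, 169]);
translate([2005, 87, 179]) cube([23, 1211, 169]);
translate([186, 0, 348]) cube([95, 1385, 21]);
translate([380, 0, 348]) cube([95, 1385, 21]);
translate([574, 0, 348]) cube([95, 1385, 21]);
translate([768, 0, 348]) cube([95, 1385, 21]);
translate([962, 0, 348]) cube([95, 1385, 21]);
translate([1156, 0, 348]) cube([95, 1385, 21]);
translate([1350, 0, 348]) cube([95, 1385, 21]);
translate([1544, 0, 348]) cube([95, 1385, 21]);
translate([1738, 0, 348]) cube([95, 1385, 21]);


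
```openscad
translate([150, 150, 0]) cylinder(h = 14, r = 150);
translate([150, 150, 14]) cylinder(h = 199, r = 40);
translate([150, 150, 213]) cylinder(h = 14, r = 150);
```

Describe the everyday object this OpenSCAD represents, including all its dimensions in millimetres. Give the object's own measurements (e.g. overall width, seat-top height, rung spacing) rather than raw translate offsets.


A spool: two coaxial disc flanges of radius 150 mm and thickness 14 mm, joined by a core cylinder of radius 40 mm and height 199 mm. The lower flange rests on z = 0 and the three cylinders share a vertical axis.


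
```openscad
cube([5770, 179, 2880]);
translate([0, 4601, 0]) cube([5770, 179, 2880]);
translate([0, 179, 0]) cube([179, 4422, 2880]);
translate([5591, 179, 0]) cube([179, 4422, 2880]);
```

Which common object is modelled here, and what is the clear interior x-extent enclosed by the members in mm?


A house (or room) frame. The interior width is 5412 mm.

Four 2880 mm walls enclosing a rectangle with no floor or roof — a room or house frame. Outside width is 5770 mm and wall thickness is 179 mm, so the interior width is 5770 − 2 × 179 = 5412 mm.


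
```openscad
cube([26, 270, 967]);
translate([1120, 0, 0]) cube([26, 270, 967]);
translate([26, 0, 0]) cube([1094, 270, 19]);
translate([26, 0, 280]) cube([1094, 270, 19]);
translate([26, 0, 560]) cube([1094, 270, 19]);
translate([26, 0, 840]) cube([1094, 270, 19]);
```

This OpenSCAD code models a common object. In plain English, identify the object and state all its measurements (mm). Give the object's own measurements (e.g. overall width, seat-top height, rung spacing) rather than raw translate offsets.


An open bookshelf. Two side panels, each 26 mm thick, 270 mm deep and 967 mm tall, stand 1146 mm apart (outside-to-outside). Between them sit 4 shelves, each 19 mm thick and 270 mm deep, spanning the full gap between the sides. The bottom shelf rests on the floor (its underside at z = 0) and the clear gap between one shelf's top and the next shelf's underside is 261 mm.


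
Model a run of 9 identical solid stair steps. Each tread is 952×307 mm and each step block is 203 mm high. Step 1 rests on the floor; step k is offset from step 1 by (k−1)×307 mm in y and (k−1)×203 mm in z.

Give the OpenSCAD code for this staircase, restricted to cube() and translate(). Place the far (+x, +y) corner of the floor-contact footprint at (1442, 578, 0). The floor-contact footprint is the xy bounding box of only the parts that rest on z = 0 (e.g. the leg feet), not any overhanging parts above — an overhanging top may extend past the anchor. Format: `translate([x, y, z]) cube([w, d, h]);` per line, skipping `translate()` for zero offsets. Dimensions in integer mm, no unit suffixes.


translate([490, 271, 0]) cube([952, 307, 203]);
translate([490, 578, 203]) cube([952, 307, 203]);
translate([490, 885, 406]) cube([952, 307, 203]);
translate([490, 1192, 609]) cube([952, 307, 203]);
translate([490, 1499, 812]) cube([952, 307, 203]);
translate([490, 1806, 1015]) cube([952, 307, 203]);
translate([490, 2113, 1218]) cube([952, 307, 203]);
translate([490, 2420, 1421]) cube([952, 307, 203]);
translate([490, 2727, 1624]) cube([952, 307, 203]);


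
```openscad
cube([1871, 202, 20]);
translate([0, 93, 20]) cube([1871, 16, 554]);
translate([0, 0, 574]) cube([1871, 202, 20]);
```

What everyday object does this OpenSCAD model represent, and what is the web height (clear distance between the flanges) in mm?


An I-beam. The web height is 554 mm.

Two wide flanges with a thin centred web — an I-beam. Overall 594 mm minus two 20 mm flanges gives a web of 594 − 2·20 = 554 mm.


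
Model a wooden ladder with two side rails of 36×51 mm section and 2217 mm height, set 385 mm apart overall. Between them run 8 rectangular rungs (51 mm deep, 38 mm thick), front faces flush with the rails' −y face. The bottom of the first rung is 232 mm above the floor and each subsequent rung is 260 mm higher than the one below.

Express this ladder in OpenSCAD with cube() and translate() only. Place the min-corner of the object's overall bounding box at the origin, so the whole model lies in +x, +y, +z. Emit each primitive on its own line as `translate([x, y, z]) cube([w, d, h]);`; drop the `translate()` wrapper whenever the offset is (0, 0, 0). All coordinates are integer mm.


cube([36, 51, 2217]);
translate([349, 0, 0]) cube([36, 51, 2217]);
translate([36, 0, 232]) cube([313, 51, 38]);
translate([36, 0, 492]) cube([313, 51, 38]);
translate([36, 0, 752]) cube([313, 51, 38]);
translate([36, 0, 1012]) cube([313, 51, 38]);
translate([36, 0, 1272]) cube([313, 51, 38]);
translate([36, 0, 1532]) cube([313, 51, 38]);
translate([36, 0, 1792]) cube([313, 51, 38]);
translate([36, 0, 2052]) cube([313, 51, 38]);


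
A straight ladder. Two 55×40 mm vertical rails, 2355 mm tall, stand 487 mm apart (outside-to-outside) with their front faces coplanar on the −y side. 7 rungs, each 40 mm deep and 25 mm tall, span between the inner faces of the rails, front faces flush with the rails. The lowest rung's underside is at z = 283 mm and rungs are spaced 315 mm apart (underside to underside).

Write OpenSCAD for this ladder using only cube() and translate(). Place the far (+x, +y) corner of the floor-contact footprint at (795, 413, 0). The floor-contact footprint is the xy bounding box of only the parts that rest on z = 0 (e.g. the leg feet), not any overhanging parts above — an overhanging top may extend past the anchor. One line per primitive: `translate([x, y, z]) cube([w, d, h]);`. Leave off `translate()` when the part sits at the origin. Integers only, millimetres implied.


translate([308, 373, 0]) cube([55, 40, 2355]);
translate([740, 373, 0]) cube([55, 40, 2355]);
translate([363, 373, 283]) cube([377, 40, 25]);
translate([363, 373, 598]) cube([377, 40, 25]);
translate([363, 373, 913]) cube([377, 40, 25]);
translate([363, 373, 1228]) cube([377, 40, 25]);
translate([363, 373, 1543]) cube([377, 40, 25]);
translate([363, 373, 1858]) cube([377, 40, 25]);
translate([363, 373, 2173]) cube([377, 40, 25]);


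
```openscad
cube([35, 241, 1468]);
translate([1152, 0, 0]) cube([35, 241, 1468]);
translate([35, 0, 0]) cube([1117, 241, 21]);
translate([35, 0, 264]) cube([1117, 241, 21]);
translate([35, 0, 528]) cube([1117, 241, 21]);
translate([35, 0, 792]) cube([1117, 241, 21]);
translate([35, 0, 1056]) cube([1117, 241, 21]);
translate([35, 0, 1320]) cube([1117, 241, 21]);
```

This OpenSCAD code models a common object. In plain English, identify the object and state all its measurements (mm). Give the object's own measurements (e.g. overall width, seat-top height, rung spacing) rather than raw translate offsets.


An open bookshelf. Two side panels, each 35 mm thick, 241 mm deep and 1468 mm tall, stand 1187 mm apart (outside-to-outside). Between them sit 6 shelves, each 21 mm thick and 241 mm deep, spanning the full gap between the sides. The bottom shelf rests on the floor (its underside at z = 0) and the clear gap between one shelf's top and the next shelf's underside is 243 mm.


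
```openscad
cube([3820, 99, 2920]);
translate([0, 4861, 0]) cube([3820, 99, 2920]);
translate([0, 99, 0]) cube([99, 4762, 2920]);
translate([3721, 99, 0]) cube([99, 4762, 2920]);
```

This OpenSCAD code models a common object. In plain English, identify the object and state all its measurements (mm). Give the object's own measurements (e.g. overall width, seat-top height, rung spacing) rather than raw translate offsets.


The wall frame of a small rectangular building: four walls, each 2920 mm tall and 99 mm thick, enclosing a footprint 3820 mm (x) by 4960 mm (y) outside-to-outside, with no floor or roof. The front and back walls (the −y and +y sides) span the full width; the two side walls fit between them.


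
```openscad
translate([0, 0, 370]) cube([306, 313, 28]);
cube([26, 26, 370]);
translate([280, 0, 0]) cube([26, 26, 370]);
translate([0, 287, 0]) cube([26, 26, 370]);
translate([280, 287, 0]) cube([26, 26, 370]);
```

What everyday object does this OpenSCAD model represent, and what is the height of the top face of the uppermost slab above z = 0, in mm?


A stool. The seat height is 398 mm.

A 306×313×28 slab at z = 370 on four corner posts — a stool. The seat top is 370 + 28 = 398 mm.


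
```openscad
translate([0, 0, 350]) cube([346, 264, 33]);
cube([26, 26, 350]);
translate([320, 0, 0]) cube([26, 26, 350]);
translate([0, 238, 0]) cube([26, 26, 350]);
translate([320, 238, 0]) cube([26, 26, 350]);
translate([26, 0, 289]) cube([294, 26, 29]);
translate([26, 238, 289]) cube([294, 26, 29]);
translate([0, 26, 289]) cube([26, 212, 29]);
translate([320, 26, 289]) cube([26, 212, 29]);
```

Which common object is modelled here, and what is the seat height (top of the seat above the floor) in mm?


A stool. The seat height is 383 mm.

A 346×264×33 slab at z = 350 on four corner posts — a stool. The seat top is 350 + 33 = 383 mm.


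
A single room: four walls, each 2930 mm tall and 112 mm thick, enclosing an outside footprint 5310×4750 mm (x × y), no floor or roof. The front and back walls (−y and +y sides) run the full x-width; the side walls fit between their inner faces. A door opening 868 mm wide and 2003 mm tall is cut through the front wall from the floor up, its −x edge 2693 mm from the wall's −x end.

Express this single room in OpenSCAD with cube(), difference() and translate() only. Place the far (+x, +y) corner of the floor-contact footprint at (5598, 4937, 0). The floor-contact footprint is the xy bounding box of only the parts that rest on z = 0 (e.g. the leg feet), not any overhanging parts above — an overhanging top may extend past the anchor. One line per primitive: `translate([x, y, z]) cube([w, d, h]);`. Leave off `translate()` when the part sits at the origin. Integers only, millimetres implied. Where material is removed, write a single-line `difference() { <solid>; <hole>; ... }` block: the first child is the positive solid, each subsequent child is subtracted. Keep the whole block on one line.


difference() { translate([288, 187, 0]) cube([5310, 112, 2930]); translate([2981, 187, 0]) cube([868, 112, 2003]); }
translate([288, 4825, 0]) cube([5310, 112, 2930]);
translate([288, 299, 0]) cube([112, 4526, 2930]);
translate([5486, 299, 0]) cube([112, 4526, 2930]);


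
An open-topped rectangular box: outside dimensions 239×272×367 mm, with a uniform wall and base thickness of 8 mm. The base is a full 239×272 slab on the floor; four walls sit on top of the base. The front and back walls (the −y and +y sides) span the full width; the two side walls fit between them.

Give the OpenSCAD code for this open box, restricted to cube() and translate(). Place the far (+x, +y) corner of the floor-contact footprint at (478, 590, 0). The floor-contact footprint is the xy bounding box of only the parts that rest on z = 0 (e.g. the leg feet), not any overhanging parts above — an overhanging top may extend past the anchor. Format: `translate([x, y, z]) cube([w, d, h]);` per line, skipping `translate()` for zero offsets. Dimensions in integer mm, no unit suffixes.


translate([239, 318, 0]) cube([239, 272, 8]);
translate([239, 318, 8]) cube([239, 8, 359]);
translate([239, 582, 8]) cube([239, 8, 359]);
translate([239, 326, 8]) cube([8, 256, 359]);
translate([470, 326, 8]) cube([8, 256, 359]);


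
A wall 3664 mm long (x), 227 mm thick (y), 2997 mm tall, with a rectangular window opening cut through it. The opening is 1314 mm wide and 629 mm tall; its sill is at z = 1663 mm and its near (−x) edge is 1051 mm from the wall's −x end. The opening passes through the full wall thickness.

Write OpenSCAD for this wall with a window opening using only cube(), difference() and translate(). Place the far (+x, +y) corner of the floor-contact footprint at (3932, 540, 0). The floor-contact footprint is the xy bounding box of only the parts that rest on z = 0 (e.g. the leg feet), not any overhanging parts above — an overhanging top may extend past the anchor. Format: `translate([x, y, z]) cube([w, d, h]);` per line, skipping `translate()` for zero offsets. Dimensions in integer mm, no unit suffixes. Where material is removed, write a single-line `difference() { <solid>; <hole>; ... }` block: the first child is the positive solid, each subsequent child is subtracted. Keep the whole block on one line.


difference() { translate([268, 313, 0]) cube([3664, 227, 2997]); translate([1319, 313, 1663]) cube([1314, 227, 629]); }


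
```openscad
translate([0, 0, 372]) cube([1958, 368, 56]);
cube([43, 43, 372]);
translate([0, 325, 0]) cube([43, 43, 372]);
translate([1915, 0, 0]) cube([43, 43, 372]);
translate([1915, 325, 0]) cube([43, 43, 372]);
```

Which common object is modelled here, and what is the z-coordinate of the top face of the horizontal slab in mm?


A bench. The seat-top height is 428 mm.

A long slab on four corner posts — a bench. The slab sits at z = 372 with thickness 56, so the top is 372 + 56 = 428 mm.


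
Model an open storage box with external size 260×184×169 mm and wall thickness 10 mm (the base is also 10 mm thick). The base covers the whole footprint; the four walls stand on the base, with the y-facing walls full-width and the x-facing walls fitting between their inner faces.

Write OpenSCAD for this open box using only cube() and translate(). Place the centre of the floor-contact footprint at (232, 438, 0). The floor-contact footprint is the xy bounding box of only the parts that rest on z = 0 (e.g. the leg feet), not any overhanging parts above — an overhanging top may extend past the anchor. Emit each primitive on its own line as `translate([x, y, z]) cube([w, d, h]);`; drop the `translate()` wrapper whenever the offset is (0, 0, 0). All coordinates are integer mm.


translate([102, 346, 0]) cube([260, 184, 10]);
translate([102, 346, 10]) cube([260, 10, 159]);
translate([102, 520, 10]) cube([260, 10, 159]);
translate([102, 356, 10]) cube([10, 164, 159]);
translate([352, 356, 10]) cube([10, 164, 159]);


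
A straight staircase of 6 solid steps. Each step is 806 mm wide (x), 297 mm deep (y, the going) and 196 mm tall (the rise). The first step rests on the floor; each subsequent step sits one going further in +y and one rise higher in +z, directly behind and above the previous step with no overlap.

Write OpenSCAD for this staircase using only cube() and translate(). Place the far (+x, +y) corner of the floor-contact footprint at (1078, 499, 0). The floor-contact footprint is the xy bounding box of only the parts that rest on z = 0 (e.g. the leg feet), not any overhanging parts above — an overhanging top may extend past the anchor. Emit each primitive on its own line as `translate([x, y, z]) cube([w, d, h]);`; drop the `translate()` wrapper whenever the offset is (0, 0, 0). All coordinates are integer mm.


translate([272, 202, 0]) cube([806, 297, 196]);
translate([272, 499, 196]) cube([806, 297, 196]);
translate([272, 796, 392]) cube([806, 297, 196]);
translate([272, 1093, 588]) cube([806, 297, 196]);
translate([272, 1390, 784]) cube([806, 297, 196]);
translate([272, 1687, 980]) cube([806, 297, 196]);


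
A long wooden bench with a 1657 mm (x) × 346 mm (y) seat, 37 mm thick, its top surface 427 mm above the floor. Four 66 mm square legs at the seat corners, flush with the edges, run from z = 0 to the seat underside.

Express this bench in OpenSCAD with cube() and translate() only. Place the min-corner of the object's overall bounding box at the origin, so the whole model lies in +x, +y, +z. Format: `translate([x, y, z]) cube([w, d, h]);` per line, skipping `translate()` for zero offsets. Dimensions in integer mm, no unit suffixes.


// leg_h = 427 − 37 = 390
translate([0, 0, 390]) cube([1657, 346, 37]);
cube([66, 66, 390]);
translate([0, 280, 0]) cube([66, 66, 390]);
translate([1591, 0, 0]) cube([66, 66, 390]);
translate([1591, 280, 0]) cube([66, 66, 390]);
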